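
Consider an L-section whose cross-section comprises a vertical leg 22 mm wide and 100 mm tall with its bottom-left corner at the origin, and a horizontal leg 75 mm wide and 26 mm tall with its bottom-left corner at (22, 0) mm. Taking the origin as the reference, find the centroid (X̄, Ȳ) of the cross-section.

X̄ = 33.79 mm, Ȳ = 32.61 mm

vertical leg: A = 22 × 100 = 2200.00, centroid at (11.00, 50.00).
horizontal leg: A = 75 × 26 = 1950.00, centroid at (59.50, 13.00).
ΣA = 4150.00 mm²
ΣAX̄ = (2200.00)(11.00) + (1950.00)(59.50) = 140225.00 mm³
ΣAȲ = (2200.00)(50.00) + (1950.00)(13.00) = 135350.00 mm³
X̄ = 140225.00 / 4150.00 = 33.79 mm
Ȳ = 135350.00 / 4150.00 = 32.61 mm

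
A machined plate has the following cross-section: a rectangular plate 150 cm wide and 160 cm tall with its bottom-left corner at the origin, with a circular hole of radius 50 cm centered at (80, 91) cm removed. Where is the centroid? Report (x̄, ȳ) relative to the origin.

x̄ = 72.57 cm, ȳ = 74.65 cm

plate: A = 150 × 160 = 24000.00, centroid at (75.00, 80.00).
hole: A = −π·50² = -7853.98, centroid at (80.00, 91.00).
ΣA = 16146.02 cm²
ΣAx̄ = (24000.00)(75.00) + (-7853.98)(80.00) = 1171681.47 cm³
ΣAȳ = (24000.00)(80.00) + (-7853.98)(91.00) = 1205287.67 cm³
x̄ = 1171681.47 / 16146.02 = 72.57 cm
ȳ = 1205287.67 / 16146.02 = 74.65 cm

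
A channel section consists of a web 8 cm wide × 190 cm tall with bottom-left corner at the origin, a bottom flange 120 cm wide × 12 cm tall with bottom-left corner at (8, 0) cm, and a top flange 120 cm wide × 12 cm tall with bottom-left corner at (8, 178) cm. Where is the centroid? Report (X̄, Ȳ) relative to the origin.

web: A = 8 × 190 = 1520.00, centroid at (4.00, 95.00).
bottom flange: A = 120 × 12 = 1440.00, centroid at (68.00, 6.00).
top flange: A = 120 × 12 = 1440.00, centroid at (68.00, 184.00).
ΣA = 4400.00 cm²
ΣAX̄ = (1520.00)(4.00) + (1440.00)(68.00) + (1440.00)(68.00) = 201920.00 cm³
ΣAȲ = (1520.00)(95.00) + (1440.00)(6.00) + (1440.00)(184.00) = 418000.00 cm³
X̄ = 201920.00 / 4400.00 = 45.89 cm
Ȳ = 418000.00 / 4400.00 = 95.00 cm

X̄ = 45.89 cm, Ȳ = 95.00 cm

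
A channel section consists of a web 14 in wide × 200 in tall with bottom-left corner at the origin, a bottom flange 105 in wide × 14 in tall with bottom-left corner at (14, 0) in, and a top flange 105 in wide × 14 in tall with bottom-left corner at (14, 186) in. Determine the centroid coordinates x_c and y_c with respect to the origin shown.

x_c = 37.48 in, y_c = 100.00 in

Part | A | x̄ᵢ | ȳᵢ | A·x̄ᵢ | A·ȳᵢ
web | 2800.00 | 7.00 | 100.00 | 19600.00 | 280000.00
bottom flange | 1470.00 | 66.50 | 7.00 | 97755.00 | 10290.00
top flange | 1470.00 | 66.50 | 193.00 | 97755.00 | 283710.00
Σ | 5740.00 |  |  | 215110.00 | 574000.00
x_c = 215110.00 / 5740.00 = 37.48 in
y_c = 574000.00 / 5740.00 = 100.00 in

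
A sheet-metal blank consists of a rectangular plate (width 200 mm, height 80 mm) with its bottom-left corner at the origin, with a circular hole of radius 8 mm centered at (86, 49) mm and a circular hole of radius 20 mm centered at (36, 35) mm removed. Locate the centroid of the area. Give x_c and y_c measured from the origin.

plate: A = 200 × 80 = 16000.00, centroid at (100.00, 40.00).
hole 1: A = −π·8² = -201.06, centroid at (86.00, 49.00).
hole 2: A = −π·20² = -1256.64, centroid at (36.00, 35.00).
ΣA = 14542.30 mm²
ΣAx_c = (16000.00)(100.00) + (-201.06)(86.00) + (-1256.64)(36.00) = 1537469.74 mm³
ΣAy_c = (16000.00)(40.00) + (-201.06)(49.00) + (-1256.64)(35.00) = 586165.67 mm³
x_c = 1537469.74 / 14542.30 = 105.72 mm
y_c = 586165.67 / 14542.30 = 40.31 mm

x_c = 105.72 mm, y_c = 40.31 mm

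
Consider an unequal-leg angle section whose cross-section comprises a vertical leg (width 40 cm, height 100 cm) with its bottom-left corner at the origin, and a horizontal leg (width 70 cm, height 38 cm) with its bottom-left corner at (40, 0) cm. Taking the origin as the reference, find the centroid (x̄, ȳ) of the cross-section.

x̄ = 41.97 cm, ȳ = 37.62 cm

vertical leg: A = 40 × 100 = 4000.00, centroid at (20.00, 50.00).
horizontal leg: A = 70 × 38 = 2660.00, centroid at (75.00, 19.00).
ΣA = 6660.00 cm²
ΣAx̄ = (4000.00)(20.00) + (2660.00)(75.00) = 279500.00 cm³
ΣAȳ = (4000.00)(50.00) + (2660.00)(19.00) = 250540.00 cm³
x̄ = 279500.00 / 6660.00 = 41.97 cm
ȳ = 250540.00 / 6660.00 = 37.62 cm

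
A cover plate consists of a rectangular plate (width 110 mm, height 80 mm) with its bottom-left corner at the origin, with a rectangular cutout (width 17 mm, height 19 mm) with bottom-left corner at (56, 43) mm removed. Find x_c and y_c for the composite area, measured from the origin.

plate: A = 110 × 80 = 8800.00, centroid at (55.00, 40.00).
hole: A = −(17 × 19) = -323.00, centroid at (64.50, 52.50).
ΣA = 8477.00 mm²
ΣAx_c = (8800.00)(55.00) + (-323.00)(64.50) = 463166.50 mm³
ΣAy_c = (8800.00)(40.00) + (-323.00)(52.50) = 335042.50 mm³
x_c = 463166.50 / 8477.00 = 54.64 mm
y_c = 335042.50 / 8477.00 = 39.52 mm

x_c = 54.64 mm, y_c = 39.52 mm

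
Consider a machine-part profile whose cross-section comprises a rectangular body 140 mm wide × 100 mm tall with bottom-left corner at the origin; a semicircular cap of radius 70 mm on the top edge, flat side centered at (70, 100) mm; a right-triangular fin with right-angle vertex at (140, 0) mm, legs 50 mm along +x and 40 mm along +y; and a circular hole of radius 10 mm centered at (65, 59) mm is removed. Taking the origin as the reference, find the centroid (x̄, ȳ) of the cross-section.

x̄ = 73.94 mm, ȳ = 75.65 mm

rectangular body: A = 140 × 100 = 14000.00, centroid at (70.00, 50.00).
semicircular top: A = ½π·70² = 7696.90, centroid at (70.00, 129.71).
triangular fin: A = ½·50·40 = 1000.00, centroid at (156.67, 13.33).
hole: A = −π·10² = -314.16, centroid at (65.00, 59.00).
ΣA = 22382.74 mm², ΣAx̄ = 1655029.45 mm³, ΣAȳ = 1693154.80 mm³.
x̄ = 1655029.45/22382.74 = 73.94 mm; ȳ = 1693154.80/22382.74 = 75.65 mm.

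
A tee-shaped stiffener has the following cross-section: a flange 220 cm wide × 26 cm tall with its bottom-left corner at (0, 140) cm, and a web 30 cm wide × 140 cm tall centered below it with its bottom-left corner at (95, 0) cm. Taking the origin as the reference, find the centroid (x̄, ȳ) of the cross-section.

x̄ = 110.00 cm, ȳ = 117.86 cm

Part | A | x̄ᵢ | ȳᵢ | A·x̄ᵢ | A·ȳᵢ
web | 4200.00 | 110.00 | 70.00 | 462000.00 | 294000.00
flange | 5720.00 | 110.00 | 153.00 | 629200.00 | 875160.00
Σ | 9920.00 |  |  | 1091200.00 | 1169160.00
x̄ = 1091200.00 / 9920.00 = 110.00 cm
ȳ = 1169160.00 / 9920.00 = 117.86 cm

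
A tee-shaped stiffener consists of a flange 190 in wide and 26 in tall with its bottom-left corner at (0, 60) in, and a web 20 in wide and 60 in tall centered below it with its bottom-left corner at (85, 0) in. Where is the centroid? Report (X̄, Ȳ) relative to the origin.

X̄ = 95.00 in, Ȳ = 64.60 in

web: A = 20 × 60 = 1200.00, centroid at (95.00, 30.00).
flange: A = 190 × 26 = 4940.00, centroid at (95.00, 73.00).
ΣA = 6140.00 in², ΣAX̄ = 583300.00 in³, ΣAȲ = 396620.00 in³.
X̄ = 583300.00/6140.00 = 95.00 in; Ȳ = 396620.00/6140.00 = 64.60 in.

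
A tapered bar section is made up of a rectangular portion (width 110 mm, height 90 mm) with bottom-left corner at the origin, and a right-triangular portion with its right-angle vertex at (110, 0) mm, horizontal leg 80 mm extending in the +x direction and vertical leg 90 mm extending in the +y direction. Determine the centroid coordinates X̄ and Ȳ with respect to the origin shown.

Part | A | x̄ᵢ | ȳᵢ | A·x̄ᵢ | A·ȳᵢ
rectangular portion | 9900.00 | 55.00 | 45.00 | 544500.00 | 445500.00
triangular portion | 3600.00 | 136.67 | 30.00 | 492000.00 | 108000.00
Σ | 13500.00 |  |  | 1036500.00 | 553500.00
X̄ = 1036500.00 / 13500.00 = 76.78 mm
Ȳ = 553500.00 / 13500.00 = 41.00 mm

X̄ = 76.78 mm, Ȳ = 41.00 mm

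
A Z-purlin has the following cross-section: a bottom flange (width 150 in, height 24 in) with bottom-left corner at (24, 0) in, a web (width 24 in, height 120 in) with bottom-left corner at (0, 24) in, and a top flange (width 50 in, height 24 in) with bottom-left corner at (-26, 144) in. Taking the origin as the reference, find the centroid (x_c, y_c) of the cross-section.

x_c = 50.75 in, y_c = 61.50 in

Part | A | x̄ᵢ | ȳᵢ | A·x̄ᵢ | A·ȳᵢ
bottom flange | 3600.00 | 99.00 | 12.00 | 356400.00 | 43200.00
web | 2880.00 | 12.00 | 84.00 | 34560.00 | 241920.00
top flange | 1200.00 | -1.00 | 156.00 | -1200.00 | 187200.00
Σ | 7680.00 |  |  | 389760.00 | 472320.00
x_c = 389760.00 / 7680.00 = 50.75 in
y_c = 472320.00 / 7680.00 = 61.50 in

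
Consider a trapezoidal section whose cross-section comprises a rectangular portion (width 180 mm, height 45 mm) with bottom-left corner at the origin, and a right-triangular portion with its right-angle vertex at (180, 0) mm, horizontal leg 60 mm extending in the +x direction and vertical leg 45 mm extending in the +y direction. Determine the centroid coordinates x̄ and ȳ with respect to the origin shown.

rectangular portion: A = 180 × 45 = 8100.00, centroid at (90.00, 22.50).
triangular portion: A = ½·60·45 = 1350.00, centroid at (200.00, 15.00).
ΣA = 9450.00 mm², ΣAx̄ = 999000.00 mm³, ΣAȳ = 202500.00 mm³.
x̄ = 999000.00/9450.00 = 105.71 mm; ȳ = 202500.00/9450.00 = 21.43 mm.

x̄ = 105.71 mm, ȳ = 21.43 mm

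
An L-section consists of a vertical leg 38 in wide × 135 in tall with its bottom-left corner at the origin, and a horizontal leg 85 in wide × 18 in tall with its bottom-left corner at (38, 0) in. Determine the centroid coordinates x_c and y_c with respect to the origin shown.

Part | A | x̄ᵢ | ȳᵢ | A·x̄ᵢ | A·ȳᵢ
vertical leg | 5130.00 | 19.00 | 67.50 | 97470.00 | 346275.00
horizontal leg | 1530.00 | 80.50 | 9.00 | 123165.00 | 13770.00
Σ | 6660.00 |  |  | 220635.00 | 360045.00
x_c = 220635.00 / 6660.00 = 33.13 in
y_c = 360045.00 / 6660.00 = 54.06 in

x_c = 33.13 in, y_c = 54.06 in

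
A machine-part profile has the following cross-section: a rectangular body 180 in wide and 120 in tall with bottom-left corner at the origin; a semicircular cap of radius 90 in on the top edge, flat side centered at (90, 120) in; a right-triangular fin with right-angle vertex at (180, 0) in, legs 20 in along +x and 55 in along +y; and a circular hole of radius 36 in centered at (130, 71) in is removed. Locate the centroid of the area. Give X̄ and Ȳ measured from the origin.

Part | A | x̄ᵢ | ȳᵢ | A·x̄ᵢ | A·ȳᵢ
rectangular body | 21600.00 | 90.00 | 60.00 | 1944000.00 | 1296000.00
semicircular top | 12723.45 | 90.00 | 158.20 | 1145110.52 | 2012814.03
triangular fin | 550.00 | 186.67 | 18.33 | 102666.67 | 10083.33
hole | -4071.50 | 130.00 | 71.00 | -529295.53 | -289076.79
Σ | 30801.95 |  |  | 2662481.66 | 3029820.57
X̄ = 2662481.66 / 30801.95 = 86.44 in
Ȳ = 3029820.57 / 30801.95 = 98.36 in

X̄ = 86.44 in, Ȳ = 98.36 in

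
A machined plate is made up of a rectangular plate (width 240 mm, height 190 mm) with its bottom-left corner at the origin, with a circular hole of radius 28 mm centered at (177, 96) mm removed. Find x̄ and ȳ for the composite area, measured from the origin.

x̄ = 116.75 mm, ȳ = 94.94 mm

plate: A = 240 × 190 = 45600.00, centroid at (120.00, 95.00).
hole: A = −π·28² = -2463.01, centroid at (177.00, 96.00).
ΣA = 43136.99 mm², ΣAx̄ = 5036047.47 mm³, ΣAȳ = 4095551.17 mm³.
x̄ = 5036047.47/43136.99 = 116.75 mm; ȳ = 4095551.17/43136.99 = 94.94 mm.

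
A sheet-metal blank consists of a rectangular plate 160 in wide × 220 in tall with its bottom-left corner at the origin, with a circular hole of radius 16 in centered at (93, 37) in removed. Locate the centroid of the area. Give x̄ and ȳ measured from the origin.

plate: A = 160 × 220 = 35200.00, centroid at (80.00, 110.00).
hole: A = −π·16² = -804.25, centroid at (93.00, 37.00).
ΣA = 34395.75 in²
ΣAx̄ = (35200.00)(80.00) + (-804.25)(93.00) = 2741204.96 in³
ΣAȳ = (35200.00)(110.00) + (-804.25)(37.00) = 3842242.83 in³
x̄ = 2741204.96 / 34395.75 = 79.70 in
ȳ = 3842242.83 / 34395.75 = 111.71 in

x̄ = 79.70 in, ȳ = 111.71 in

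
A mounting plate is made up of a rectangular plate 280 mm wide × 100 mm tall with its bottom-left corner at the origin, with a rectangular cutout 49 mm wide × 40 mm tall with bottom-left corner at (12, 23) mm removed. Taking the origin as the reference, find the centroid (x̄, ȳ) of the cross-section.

Part | A | x̄ᵢ | ȳᵢ | A·x̄ᵢ | A·ȳᵢ
plate | 28000.00 | 140.00 | 50.00 | 3920000.00 | 1400000.00
hole | -1960.00 | 36.50 | 43.00 | -71540.00 | -84280.00
Σ | 26040.00 |  |  | 3848460.00 | 1315720.00
x̄ = 3848460.00 / 26040.00 = 147.79 mm
ȳ = 1315720.00 / 26040.00 = 50.53 mm

x̄ = 147.79 mm, ȳ = 50.53 mm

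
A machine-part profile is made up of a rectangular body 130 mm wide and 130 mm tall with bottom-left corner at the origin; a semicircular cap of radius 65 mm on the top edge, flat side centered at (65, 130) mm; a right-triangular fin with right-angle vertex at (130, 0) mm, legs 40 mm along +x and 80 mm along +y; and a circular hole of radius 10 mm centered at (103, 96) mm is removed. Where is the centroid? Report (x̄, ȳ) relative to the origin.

Part | A | x̄ᵢ | ȳᵢ | A·x̄ᵢ | A·ȳᵢ
rectangular body | 16900.00 | 65.00 | 65.00 | 1098500.00 | 1098500.00
semicircular top | 6636.61 | 65.00 | 157.59 | 431379.94 | 1045843.22
triangular fin | 1600.00 | 143.33 | 26.67 | 229333.33 | 42666.67
hole | -314.16 | 103.00 | 96.00 | -32358.40 | -30159.29
Σ | 24822.46 |  |  | 1726854.87 | 2156850.59
x̄ = 1726854.87 / 24822.46 = 69.57 mm
ȳ = 2156850.59 / 24822.46 = 86.89 mm

x̄ = 69.57 mm, ȳ = 86.89 mm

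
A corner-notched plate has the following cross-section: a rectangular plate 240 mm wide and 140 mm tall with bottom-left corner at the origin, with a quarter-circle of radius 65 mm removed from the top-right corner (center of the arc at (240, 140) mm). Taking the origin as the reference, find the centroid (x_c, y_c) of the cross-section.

plate: A = 240 × 140 = 33600.00, centroid at (120.00, 70.00).
removed quarter-circle: A = −¼π·65² = -3318.31, centroid at (212.41, 112.41).
ΣA = 30281.69 mm²
ΣAx_c = (33600.00)(120.00) + (-3318.31)(212.41) = 3327147.93 mm³
ΣAy_c = (33600.00)(70.00) + (-3318.31)(112.41) = 1978978.65 mm³
x_c = 3327147.93 / 30281.69 = 109.87 mm
y_c = 1978978.65 / 30281.69 = 65.35 mm

x_c = 109.87 mm, y_c = 65.35 mm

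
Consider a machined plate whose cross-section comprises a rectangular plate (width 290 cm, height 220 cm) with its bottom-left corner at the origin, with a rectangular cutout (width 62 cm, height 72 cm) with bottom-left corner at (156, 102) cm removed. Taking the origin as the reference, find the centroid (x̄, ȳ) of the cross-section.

x̄ = 141.84 cm, ȳ = 107.89 cm

plate: A = 290 × 220 = 63800.00, centroid at (145.00, 110.00).
hole: A = −(62 × 72) = -4464.00, centroid at (187.00, 138.00).
ΣA = 59336.00 cm², ΣAx̄ = 8416232.00 cm³, ΣAȳ = 6401968.00 cm³.
x̄ = 8416232.00/59336.00 = 141.84 cm; ȳ = 6401968.00/59336.00 = 107.89 cm.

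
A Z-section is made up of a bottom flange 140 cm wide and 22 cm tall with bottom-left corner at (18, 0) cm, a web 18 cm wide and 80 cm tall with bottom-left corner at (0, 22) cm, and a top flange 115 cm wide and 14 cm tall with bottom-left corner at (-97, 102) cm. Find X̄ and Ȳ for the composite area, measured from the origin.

bottom flange: A = 140 × 22 = 3080.00, centroid at (88.00, 11.00).
web: A = 18 × 80 = 1440.00, centroid at (9.00, 62.00).
top flange: A = 115 × 14 = 1610.00, centroid at (-39.50, 109.00).
ΣA = 6130.00 cm², ΣAX̄ = 220405.00 cm³, ΣAȲ = 298650.00 cm³.
X̄ = 220405.00/6130.00 = 35.96 cm; Ȳ = 298650.00/6130.00 = 48.72 cm.

X̄ = 35.96 cm, Ȳ = 48.72 cm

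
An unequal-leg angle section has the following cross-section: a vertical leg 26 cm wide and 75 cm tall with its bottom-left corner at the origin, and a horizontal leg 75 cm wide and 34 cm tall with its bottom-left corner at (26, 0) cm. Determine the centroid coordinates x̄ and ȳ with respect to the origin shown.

vertical leg: A = 26 × 75 = 1950.00, centroid at (13.00, 37.50).
horizontal leg: A = 75 × 34 = 2550.00, centroid at (63.50, 17.00).
ΣA = 4500.00 cm²
ΣAx̄ = (1950.00)(13.00) + (2550.00)(63.50) = 187275.00 cm³
ΣAȳ = (1950.00)(37.50) + (2550.00)(17.00) = 116475.00 cm³
x̄ = 187275.00 / 4500.00 = 41.62 cm
ȳ = 116475.00 / 4500.00 = 25.88 cm

x̄ = 41.62 cm, ȳ = 25.88 cm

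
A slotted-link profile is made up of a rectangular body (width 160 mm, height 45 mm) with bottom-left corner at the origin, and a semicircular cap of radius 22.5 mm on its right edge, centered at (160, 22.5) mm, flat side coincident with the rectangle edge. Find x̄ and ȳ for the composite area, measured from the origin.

x̄ = 88.91 mm, ȳ = 22.50 mm

rectangular body: A = 160 × 45 = 7200.00, centroid at (80.00, 22.50).
semicircular end: A = ½π·22.5² = 795.22, centroid at (169.55, 22.50).
ΣA = 7995.22 mm², ΣAx̄ = 710828.25 mm³, ΣAȳ = 179892.35 mm³.
x̄ = 710828.25/7995.22 = 88.91 mm; ȳ = 179892.35/7995.22 = 22.50 mm.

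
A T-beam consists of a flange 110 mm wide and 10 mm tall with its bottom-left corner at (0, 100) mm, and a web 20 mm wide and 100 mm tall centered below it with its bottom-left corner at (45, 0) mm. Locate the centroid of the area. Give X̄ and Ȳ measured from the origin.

Part | A | x̄ᵢ | ȳᵢ | A·x̄ᵢ | A·ȳᵢ
web | 2000.00 | 55.00 | 50.00 | 110000.00 | 100000.00
flange | 1100.00 | 55.00 | 105.00 | 60500.00 | 115500.00
Σ | 3100.00 |  |  | 170500.00 | 215500.00
X̄ = 170500.00 / 3100.00 = 55.00 mm
Ȳ = 215500.00 / 3100.00 = 69.52 mm

X̄ = 55.00 mm, Ȳ = 69.52 mm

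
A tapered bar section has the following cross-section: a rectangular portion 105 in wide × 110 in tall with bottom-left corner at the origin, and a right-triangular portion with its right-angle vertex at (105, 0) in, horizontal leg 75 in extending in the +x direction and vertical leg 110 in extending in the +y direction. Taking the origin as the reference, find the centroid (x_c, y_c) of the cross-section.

x_c = 72.89 in, y_c = 50.18 in

Part | A | x̄ᵢ | ȳᵢ | A·x̄ᵢ | A·ȳᵢ
rectangular portion | 11550.00 | 52.50 | 55.00 | 606375.00 | 635250.00
triangular portion | 4125.00 | 130.00 | 36.67 | 536250.00 | 151250.00
Σ | 15675.00 |  |  | 1142625.00 | 786500.00
x_c = 1142625.00 / 15675.00 = 72.89 in
y_c = 786500.00 / 15675.00 = 50.18 in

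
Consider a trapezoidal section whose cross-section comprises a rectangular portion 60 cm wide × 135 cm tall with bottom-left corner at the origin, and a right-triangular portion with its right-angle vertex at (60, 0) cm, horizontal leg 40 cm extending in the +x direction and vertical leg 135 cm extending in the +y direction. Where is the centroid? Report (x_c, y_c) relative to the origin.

rectangular portion: A = 60 × 135 = 8100.00, centroid at (30.00, 67.50).
triangular portion: A = ½·40·135 = 2700.00, centroid at (73.33, 45.00).
ΣA = 10800.00 cm²
ΣAx_c = (8100.00)(30.00) + (2700.00)(73.33) = 441000.00 cm³
ΣAy_c = (8100.00)(67.50) + (2700.00)(45.00) = 668250.00 cm³
x_c = 441000.00 / 10800.00 = 40.83 cm
y_c = 668250.00 / 10800.00 = 61.88 cm

x_c = 40.83 cm, y_c = 61.88 cm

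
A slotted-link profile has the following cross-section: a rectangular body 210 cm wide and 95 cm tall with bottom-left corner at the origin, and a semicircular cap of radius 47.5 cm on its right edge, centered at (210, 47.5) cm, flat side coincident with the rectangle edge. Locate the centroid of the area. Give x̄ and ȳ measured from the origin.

x̄ = 123.88 cm, ȳ = 47.50 cm

rectangular body: A = 210 × 95 = 19950.00, centroid at (105.00, 47.50).
semicircular end: A = ½π·47.5² = 3544.11, centroid at (230.16, 47.50).
ΣA = 23494.11 cm², ΣAx̄ = 2910460.85 cm³, ΣAȳ = 1115970.19 cm³.
x̄ = 2910460.85/23494.11 = 123.88 cm; ȳ = 1115970.19/23494.11 = 47.50 cm.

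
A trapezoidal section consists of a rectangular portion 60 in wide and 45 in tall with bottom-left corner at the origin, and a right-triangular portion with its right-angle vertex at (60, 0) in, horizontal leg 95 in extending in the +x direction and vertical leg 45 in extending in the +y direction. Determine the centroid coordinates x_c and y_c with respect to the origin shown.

x_c = 57.25 in, y_c = 19.19 in

rectangular portion: A = 60 × 45 = 2700.00, centroid at (30.00, 22.50).
triangular portion: A = ½·95·45 = 2137.50, centroid at (91.67, 15.00).
ΣA = 4837.50 in²
ΣAx_c = (2700.00)(30.00) + (2137.50)(91.67) = 276937.50 in³
ΣAy_c = (2700.00)(22.50) + (2137.50)(15.00) = 92812.50 in³
x_c = 276937.50 / 4837.50 = 57.25 in
y_c = 92812.50 / 4837.50 = 19.19 in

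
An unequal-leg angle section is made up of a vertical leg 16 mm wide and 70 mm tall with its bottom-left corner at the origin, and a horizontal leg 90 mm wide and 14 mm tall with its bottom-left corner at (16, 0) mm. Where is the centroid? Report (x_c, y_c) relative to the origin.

x_c = 36.06 mm, y_c = 20.18 mm

vertical leg: A = 16 × 70 = 1120.00, centroid at (8.00, 35.00).
horizontal leg: A = 90 × 14 = 1260.00, centroid at (61.00, 7.00).
ΣA = 2380.00 mm², ΣAx_c = 85820.00 mm³, ΣAy_c = 48020.00 mm³.
x_c = 85820.00/2380.00 = 36.06 mm; y_c = 48020.00/2380.00 = 20.18 mm.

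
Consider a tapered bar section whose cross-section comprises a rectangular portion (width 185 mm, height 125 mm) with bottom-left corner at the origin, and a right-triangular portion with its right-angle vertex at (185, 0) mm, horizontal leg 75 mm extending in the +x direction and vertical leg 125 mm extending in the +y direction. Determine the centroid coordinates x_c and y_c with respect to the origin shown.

Part | A | x̄ᵢ | ȳᵢ | A·x̄ᵢ | A·ȳᵢ
rectangular portion | 23125.00 | 92.50 | 62.50 | 2139062.50 | 1445312.50
triangular portion | 4687.50 | 210.00 | 41.67 | 984375.00 | 195312.50
Σ | 27812.50 |  |  | 3123437.50 | 1640625.00
x_c = 3123437.50 / 27812.50 = 112.30 mm
y_c = 1640625.00 / 27812.50 = 58.99 mm

x_c = 112.30 mm, y_c = 58.99 mm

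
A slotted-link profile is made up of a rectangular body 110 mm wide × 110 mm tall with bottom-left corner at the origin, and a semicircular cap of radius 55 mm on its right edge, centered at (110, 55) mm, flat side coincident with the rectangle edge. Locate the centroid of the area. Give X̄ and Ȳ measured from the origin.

rectangular body: A = 110 × 110 = 12100.00, centroid at (55.00, 55.00).
semicircular end: A = ½π·55² = 4751.66, centroid at (133.34, 55.00).
ΣA = 16851.66 mm², ΣAX̄ = 1299099.14 mm³, ΣAȲ = 926841.24 mm³.
X̄ = 1299099.14/16851.66 = 77.09 mm; Ȳ = 926841.24/16851.66 = 55.00 mm.

X̄ = 77.09 mm, Ȳ = 55.00 mm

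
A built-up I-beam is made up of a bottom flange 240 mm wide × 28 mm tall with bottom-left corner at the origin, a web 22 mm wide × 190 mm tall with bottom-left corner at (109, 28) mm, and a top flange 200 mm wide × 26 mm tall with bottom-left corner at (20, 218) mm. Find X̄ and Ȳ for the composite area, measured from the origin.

bottom flange: A = 240 × 28 = 6720.00, centroid at (120.00, 14.00).
web: A = 22 × 190 = 4180.00, centroid at (120.00, 123.00).
top flange: A = 200 × 26 = 5200.00, centroid at (120.00, 231.00).
ΣA = 16100.00 mm²
ΣAX̄ = (6720.00)(120.00) + (4180.00)(120.00) + (5200.00)(120.00) = 1932000.00 mm³
ΣAȲ = (6720.00)(14.00) + (4180.00)(123.00) + (5200.00)(231.00) = 1809420.00 mm³
X̄ = 1932000.00 / 16100.00 = 120.00 mm
Ȳ = 1809420.00 / 16100.00 = 112.39 mm

X̄ = 120.00 mm, Ȳ = 112.39 mm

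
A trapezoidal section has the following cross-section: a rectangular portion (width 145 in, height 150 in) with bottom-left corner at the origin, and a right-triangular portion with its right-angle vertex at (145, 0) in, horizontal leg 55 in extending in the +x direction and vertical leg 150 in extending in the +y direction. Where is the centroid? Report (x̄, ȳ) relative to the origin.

rectangular portion: A = 145 × 150 = 21750.00, centroid at (72.50, 75.00).
triangular portion: A = ½·55·150 = 4125.00, centroid at (163.33, 50.00).
ΣA = 25875.00 in², ΣAx̄ = 2250625.00 in³, ΣAȳ = 1837500.00 in³.
x̄ = 2250625.00/25875.00 = 86.98 in; ȳ = 1837500.00/25875.00 = 71.01 in.

x̄ = 86.98 in, ȳ = 71.01 in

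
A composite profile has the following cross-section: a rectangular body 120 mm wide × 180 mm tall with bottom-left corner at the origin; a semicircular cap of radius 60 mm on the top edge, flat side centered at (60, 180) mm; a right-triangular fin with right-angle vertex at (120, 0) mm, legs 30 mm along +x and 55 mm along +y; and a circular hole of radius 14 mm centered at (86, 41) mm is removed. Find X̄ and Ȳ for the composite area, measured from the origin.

X̄ = 61.52 mm, Ȳ = 112.72 mm

rectangular body: A = 120 × 180 = 21600.00, centroid at (60.00, 90.00).
semicircular top: A = ½π·60² = 5654.87, centroid at (60.00, 205.46).
triangular fin: A = ½·30·55 = 825.00, centroid at (130.00, 18.33).
hole: A = −π·14² = -615.75, centroid at (86.00, 41.00).
ΣA = 27464.11 mm²
ΣAX̄ = (21600.00)(60.00) + (5654.87)(60.00) + (825.00)(130.00) + (-615.75)(86.00) = 1689587.32 mm³
ΣAȲ = (21600.00)(90.00) + (5654.87)(205.46) + (825.00)(18.33) + (-615.75)(41.00) = 3095755.18 mm³
X̄ = 1689587.32 / 27464.11 = 61.52 mm
Ȳ = 3095755.18 / 27464.11 = 112.72 mm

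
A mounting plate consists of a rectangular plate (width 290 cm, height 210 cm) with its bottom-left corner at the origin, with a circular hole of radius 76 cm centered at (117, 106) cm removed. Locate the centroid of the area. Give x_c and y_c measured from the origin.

x_c = 156.88 cm, y_c = 104.58 cm

plate: A = 290 × 210 = 60900.00, centroid at (145.00, 105.00).
hole: A = −π·76² = -18145.84, centroid at (117.00, 106.00).
ΣA = 42754.16 cm²
ΣAx_c = (60900.00)(145.00) + (-18145.84)(117.00) = 6707436.82 cm³
ΣAy_c = (60900.00)(105.00) + (-18145.84)(106.00) = 4471041.05 cm³
x_c = 6707436.82 / 42754.16 = 156.88 cm
y_c = 4471041.05 / 42754.16 = 104.58 cm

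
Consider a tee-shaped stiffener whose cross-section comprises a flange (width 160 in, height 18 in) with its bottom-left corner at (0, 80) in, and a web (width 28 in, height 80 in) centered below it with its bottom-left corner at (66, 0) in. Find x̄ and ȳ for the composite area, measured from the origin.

web: A = 28 × 80 = 2240.00, centroid at (80.00, 40.00).
flange: A = 160 × 18 = 2880.00, centroid at (80.00, 89.00).
ΣA = 5120.00 in²
ΣAx̄ = (2240.00)(80.00) + (2880.00)(80.00) = 409600.00 in³
ΣAȳ = (2240.00)(40.00) + (2880.00)(89.00) = 345920.00 in³
x̄ = 409600.00 / 5120.00 = 80.00 in
ȳ = 345920.00 / 5120.00 = 67.56 in

x̄ = 80.00 in, ȳ = 67.56 in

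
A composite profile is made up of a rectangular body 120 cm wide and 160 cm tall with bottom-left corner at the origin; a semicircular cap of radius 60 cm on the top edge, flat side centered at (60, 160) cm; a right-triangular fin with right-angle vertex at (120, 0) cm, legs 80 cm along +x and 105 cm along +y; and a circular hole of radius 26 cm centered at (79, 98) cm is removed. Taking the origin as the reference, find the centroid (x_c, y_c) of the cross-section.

rectangular body: A = 120 × 160 = 19200.00, centroid at (60.00, 80.00).
semicircular top: A = ½π·60² = 5654.87, centroid at (60.00, 185.46).
triangular fin: A = ½·80·105 = 4200.00, centroid at (146.67, 35.00).
hole: A = −π·26² = -2123.72, centroid at (79.00, 98.00).
ΣA = 26931.15 cm², ΣAx_c = 1939518.39 cm³, ΣAy_c = 2523654.45 cm³.
x_c = 1939518.39/26931.15 = 72.02 cm; y_c = 2523654.45/26931.15 = 93.71 cm.

x_c = 72.02 cm, y_c = 93.71 cm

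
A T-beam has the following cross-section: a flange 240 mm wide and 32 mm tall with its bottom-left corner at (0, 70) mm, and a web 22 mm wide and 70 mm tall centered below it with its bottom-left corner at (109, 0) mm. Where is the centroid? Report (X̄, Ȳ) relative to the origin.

X̄ = 120.00 mm, Ȳ = 77.48 mm

web: A = 22 × 70 = 1540.00, centroid at (120.00, 35.00).
flange: A = 240 × 32 = 7680.00, centroid at (120.00, 86.00).
ΣA = 9220.00 mm², ΣAX̄ = 1106400.00 mm³, ΣAȲ = 714380.00 mm³.
X̄ = 1106400.00/9220.00 = 120.00 mm; Ȳ = 714380.00/9220.00 = 77.48 mm.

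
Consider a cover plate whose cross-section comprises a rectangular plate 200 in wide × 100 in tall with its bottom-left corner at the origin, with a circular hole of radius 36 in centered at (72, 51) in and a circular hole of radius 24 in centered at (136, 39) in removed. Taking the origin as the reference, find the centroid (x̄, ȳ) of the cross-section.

x̄ = 103.46 in, ȳ = 51.12 in

plate: A = 200 × 100 = 20000.00, centroid at (100.00, 50.00).
hole 1: A = −π·36² = -4071.50, centroid at (72.00, 51.00).
hole 2: A = −π·24² = -1809.56, centroid at (136.00, 39.00).
ΣA = 14118.94 in², ΣAx̄ = 1460751.90 in³, ΣAȳ = 721780.55 in³.
x̄ = 1460751.90/14118.94 = 103.46 in; ȳ = 721780.55/14118.94 = 51.12 in.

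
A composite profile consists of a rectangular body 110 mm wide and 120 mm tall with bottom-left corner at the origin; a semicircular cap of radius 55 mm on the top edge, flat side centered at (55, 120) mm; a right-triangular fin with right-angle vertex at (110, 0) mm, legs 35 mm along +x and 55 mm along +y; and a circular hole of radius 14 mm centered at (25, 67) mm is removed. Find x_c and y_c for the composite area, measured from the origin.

Part | A | x̄ᵢ | ȳᵢ | A·x̄ᵢ | A·ȳᵢ
rectangular body | 13200.00 | 55.00 | 60.00 | 726000.00 | 792000.00
semicircular top | 4751.66 | 55.00 | 143.34 | 261341.24 | 681115.73
triangular fin | 962.50 | 121.67 | 18.33 | 117104.17 | 17645.83
hole | -615.75 | 25.00 | 67.00 | -15393.80 | -41255.39
Σ | 18298.41 |  |  | 1089051.60 | 1449506.17
x_c = 1089051.60 / 18298.41 = 59.52 mm
y_c = 1449506.17 / 18298.41 = 79.21 mm

x_c = 59.52 mm, y_c = 79.21 mm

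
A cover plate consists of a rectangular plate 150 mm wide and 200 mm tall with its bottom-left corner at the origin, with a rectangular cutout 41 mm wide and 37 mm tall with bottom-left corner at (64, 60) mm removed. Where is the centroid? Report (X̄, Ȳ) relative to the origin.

X̄ = 74.49 mm, Ȳ = 101.15 mm

Part | A | x̄ᵢ | ȳᵢ | A·x̄ᵢ | A·ȳᵢ
plate | 30000.00 | 75.00 | 100.00 | 2250000.00 | 3000000.00
hole | -1517.00 | 84.50 | 78.50 | -128186.50 | -119084.50
Σ | 28483.00 |  |  | 2121813.50 | 2880915.50
X̄ = 2121813.50 / 28483.00 = 74.49 mm
Ȳ = 2880915.50 / 28483.00 = 101.15 mm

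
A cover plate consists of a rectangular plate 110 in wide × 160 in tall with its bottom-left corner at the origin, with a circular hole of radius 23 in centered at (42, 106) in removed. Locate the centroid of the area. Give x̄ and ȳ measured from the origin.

x̄ = 56.36 in, ȳ = 77.29 in

Part | A | x̄ᵢ | ȳᵢ | A·x̄ᵢ | A·ȳᵢ
plate | 17600.00 | 55.00 | 80.00 | 968000.00 | 1408000.00
hole | -1661.90 | 42.00 | 106.00 | -69799.91 | -176161.67
Σ | 15938.10 |  |  | 898200.09 | 1231838.33
x̄ = 898200.09 / 15938.10 = 56.36 in
ȳ = 1231838.33 / 15938.10 = 77.29 in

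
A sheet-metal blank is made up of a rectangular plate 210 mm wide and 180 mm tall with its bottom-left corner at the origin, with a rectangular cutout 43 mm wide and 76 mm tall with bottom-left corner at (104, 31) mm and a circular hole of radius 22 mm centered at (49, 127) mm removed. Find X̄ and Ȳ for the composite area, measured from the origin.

Part | A | x̄ᵢ | ȳᵢ | A·x̄ᵢ | A·ȳᵢ
plate | 37800.00 | 105.00 | 90.00 | 3969000.00 | 3402000.00
hole 1 | -3268.00 | 125.50 | 69.00 | -410134.00 | -225492.00
hole 2 | -1520.53 | 49.00 | 127.00 | -74506.01 | -193107.42
Σ | 33011.47 |  |  | 3484359.99 | 2983400.58
X̄ = 3484359.99 / 33011.47 = 105.55 mm
Ȳ = 2983400.58 / 33011.47 = 90.37 mm

X̄ = 105.55 mm, Ȳ = 90.37 mm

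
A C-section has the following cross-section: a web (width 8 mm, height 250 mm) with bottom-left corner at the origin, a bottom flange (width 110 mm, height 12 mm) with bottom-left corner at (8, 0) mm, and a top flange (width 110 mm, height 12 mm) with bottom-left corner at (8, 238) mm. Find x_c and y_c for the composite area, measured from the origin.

web: A = 8 × 250 = 2000.00, centroid at (4.00, 125.00).
bottom flange: A = 110 × 12 = 1320.00, centroid at (63.00, 6.00).
top flange: A = 110 × 12 = 1320.00, centroid at (63.00, 244.00).
ΣA = 4640.00 mm²
ΣAx_c = (2000.00)(4.00) + (1320.00)(63.00) + (1320.00)(63.00) = 174320.00 mm³
ΣAy_c = (2000.00)(125.00) + (1320.00)(6.00) + (1320.00)(244.00) = 580000.00 mm³
x_c = 174320.00 / 4640.00 = 37.57 mm
y_c = 580000.00 / 4640.00 = 125.00 mm

x_c = 37.57 mm, y_c = 125.00 mm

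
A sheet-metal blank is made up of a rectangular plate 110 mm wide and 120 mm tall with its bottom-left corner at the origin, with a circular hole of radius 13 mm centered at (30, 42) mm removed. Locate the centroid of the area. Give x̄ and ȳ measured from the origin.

plate: A = 110 × 120 = 13200.00, centroid at (55.00, 60.00).
hole: A = −π·13² = -530.93, centroid at (30.00, 42.00).
ΣA = 12669.07 mm²
ΣAx̄ = (13200.00)(55.00) + (-530.93)(30.00) = 710072.13 mm³
ΣAȳ = (13200.00)(60.00) + (-530.93)(42.00) = 769700.98 mm³
x̄ = 710072.13 / 12669.07 = 56.05 mm
ȳ = 769700.98 / 12669.07 = 60.75 mm

x̄ = 56.05 mm, ȳ = 60.75 mm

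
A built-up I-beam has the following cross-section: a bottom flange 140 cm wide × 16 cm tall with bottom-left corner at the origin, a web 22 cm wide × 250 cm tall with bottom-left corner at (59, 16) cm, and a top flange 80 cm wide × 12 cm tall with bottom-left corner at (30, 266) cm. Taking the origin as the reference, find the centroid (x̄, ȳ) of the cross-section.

Part | A | x̄ᵢ | ȳᵢ | A·x̄ᵢ | A·ȳᵢ
bottom flange | 2240.00 | 70.00 | 8.00 | 156800.00 | 17920.00
web | 5500.00 | 70.00 | 141.00 | 385000.00 | 775500.00
top flange | 960.00 | 70.00 | 272.00 | 67200.00 | 261120.00
Σ | 8700.00 |  |  | 609000.00 | 1054540.00
x̄ = 609000.00 / 8700.00 = 70.00 cm
ȳ = 1054540.00 / 8700.00 = 121.21 cm

x̄ = 70.00 cm, ȳ = 121.21 cm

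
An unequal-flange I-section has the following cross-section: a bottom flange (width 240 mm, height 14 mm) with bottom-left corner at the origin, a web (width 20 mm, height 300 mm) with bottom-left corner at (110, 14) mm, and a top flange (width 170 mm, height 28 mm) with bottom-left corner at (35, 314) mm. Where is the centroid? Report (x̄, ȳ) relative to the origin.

x̄ = 120.00 mm, ȳ = 181.93 mm

bottom flange: A = 240 × 14 = 3360.00, centroid at (120.00, 7.00).
web: A = 20 × 300 = 6000.00, centroid at (120.00, 164.00).
top flange: A = 170 × 28 = 4760.00, centroid at (120.00, 328.00).
ΣA = 14120.00 mm², ΣAx̄ = 1694400.00 mm³, ΣAȳ = 2568800.00 mm³.
x̄ = 1694400.00/14120.00 = 120.00 mm; ȳ = 2568800.00/14120.00 = 181.93 mm.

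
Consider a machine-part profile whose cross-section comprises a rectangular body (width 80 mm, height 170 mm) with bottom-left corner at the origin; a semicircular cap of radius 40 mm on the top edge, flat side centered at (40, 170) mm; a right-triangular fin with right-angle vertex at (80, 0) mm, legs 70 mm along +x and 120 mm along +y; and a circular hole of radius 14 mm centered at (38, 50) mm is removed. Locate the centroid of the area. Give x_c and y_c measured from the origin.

Part | A | x̄ᵢ | ȳᵢ | A·x̄ᵢ | A·ȳᵢ
rectangular body | 13600.00 | 40.00 | 85.00 | 544000.00 | 1156000.00
semicircular top | 2513.27 | 40.00 | 186.98 | 100530.96 | 469923.27
triangular fin | 4200.00 | 103.33 | 40.00 | 434000.00 | 168000.00
hole | -615.75 | 38.00 | 50.00 | -23398.58 | -30787.61
Σ | 19697.52 |  |  | 1055132.38 | 1763135.66
x_c = 1055132.38 / 19697.52 = 53.57 mm
y_c = 1763135.66 / 19697.52 = 89.51 mm

x_c = 53.57 mm, y_c = 89.51 mm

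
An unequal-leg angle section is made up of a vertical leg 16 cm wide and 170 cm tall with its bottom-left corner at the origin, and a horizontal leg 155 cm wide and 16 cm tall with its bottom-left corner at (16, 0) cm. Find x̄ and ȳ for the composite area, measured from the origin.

x̄ = 48.78 cm, ȳ = 48.28 cm

Part | A | x̄ᵢ | ȳᵢ | A·x̄ᵢ | A·ȳᵢ
vertical leg | 2720.00 | 8.00 | 85.00 | 21760.00 | 231200.00
horizontal leg | 2480.00 | 93.50 | 8.00 | 231880.00 | 19840.00
Σ | 5200.00 |  |  | 253640.00 | 251040.00
x̄ = 253640.00 / 5200.00 = 48.78 cm
ȳ = 251040.00 / 5200.00 = 48.28 cm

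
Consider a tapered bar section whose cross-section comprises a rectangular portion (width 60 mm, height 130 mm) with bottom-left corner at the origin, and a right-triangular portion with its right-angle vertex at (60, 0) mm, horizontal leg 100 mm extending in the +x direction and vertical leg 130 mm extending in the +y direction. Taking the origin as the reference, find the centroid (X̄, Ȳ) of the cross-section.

rectangular portion: A = 60 × 130 = 7800.00, centroid at (30.00, 65.00).
triangular portion: A = ½·100·130 = 6500.00, centroid at (93.33, 43.33).
ΣA = 14300.00 mm²
ΣAX̄ = (7800.00)(30.00) + (6500.00)(93.33) = 840666.67 mm³
ΣAȲ = (7800.00)(65.00) + (6500.00)(43.33) = 788666.67 mm³
X̄ = 840666.67 / 14300.00 = 58.79 mm
Ȳ = 788666.67 / 14300.00 = 55.15 mm

X̄ = 58.79 mm, Ȳ = 55.15 mm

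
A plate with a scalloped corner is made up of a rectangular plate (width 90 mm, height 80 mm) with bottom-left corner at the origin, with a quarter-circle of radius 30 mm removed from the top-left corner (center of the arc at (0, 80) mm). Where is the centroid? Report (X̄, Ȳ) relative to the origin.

X̄ = 48.51 mm, Ȳ = 37.03 mm

plate: A = 90 × 80 = 7200.00, centroid at (45.00, 40.00).
removed quarter-circle: A = −¼π·30² = -706.86, centroid at (12.73, 67.27).
ΣA = 6493.14 mm²
ΣAX̄ = (7200.00)(45.00) + (-706.86)(12.73) = 315000.00 mm³
ΣAȲ = (7200.00)(40.00) + (-706.86)(67.27) = 240451.33 mm³
X̄ = 315000.00 / 6493.14 = 48.51 mm
Ȳ = 240451.33 / 6493.14 = 37.03 mm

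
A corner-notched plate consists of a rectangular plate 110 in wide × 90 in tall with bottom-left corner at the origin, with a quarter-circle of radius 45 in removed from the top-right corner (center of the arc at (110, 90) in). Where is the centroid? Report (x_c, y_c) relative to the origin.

x_c = 48.13 in, y_c = 40.04 in

Part | A | x̄ᵢ | ȳᵢ | A·x̄ᵢ | A·ȳᵢ
plate | 9900.00 | 55.00 | 45.00 | 544500.00 | 445500.00
removed quarter-circle | -1590.43 | 90.90 | 70.90 | -144572.44 | -112763.82
Σ | 8309.57 |  |  | 399927.56 | 332736.18
x_c = 399927.56 / 8309.57 = 48.13 in
y_c = 332736.18 / 8309.57 = 40.04 in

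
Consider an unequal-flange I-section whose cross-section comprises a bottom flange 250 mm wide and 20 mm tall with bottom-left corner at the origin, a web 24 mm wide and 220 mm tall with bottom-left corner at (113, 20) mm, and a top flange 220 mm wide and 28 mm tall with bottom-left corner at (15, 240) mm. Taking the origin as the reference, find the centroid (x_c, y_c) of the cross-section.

bottom flange: A = 250 × 20 = 5000.00, centroid at (125.00, 10.00).
web: A = 24 × 220 = 5280.00, centroid at (125.00, 130.00).
top flange: A = 220 × 28 = 6160.00, centroid at (125.00, 254.00).
ΣA = 16440.00 mm²
ΣAx_c = (5000.00)(125.00) + (5280.00)(125.00) + (6160.00)(125.00) = 2055000.00 mm³
ΣAy_c = (5000.00)(10.00) + (5280.00)(130.00) + (6160.00)(254.00) = 2301040.00 mm³
x_c = 2055000.00 / 16440.00 = 125.00 mm
y_c = 2301040.00 / 16440.00 = 139.97 mm

x_c = 125.00 mm, y_c = 139.97 mm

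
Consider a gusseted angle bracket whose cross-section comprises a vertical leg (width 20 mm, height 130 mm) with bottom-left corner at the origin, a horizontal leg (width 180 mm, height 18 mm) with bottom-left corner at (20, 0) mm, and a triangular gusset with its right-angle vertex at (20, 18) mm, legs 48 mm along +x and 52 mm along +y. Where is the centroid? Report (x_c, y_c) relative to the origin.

Part | A | x̄ᵢ | ȳᵢ | A·x̄ᵢ | A·ȳᵢ
vertical leg | 2600.00 | 10.00 | 65.00 | 26000.00 | 169000.00
horizontal leg | 3240.00 | 110.00 | 9.00 | 356400.00 | 29160.00
gusset | 1248.00 | 36.00 | 35.33 | 44928.00 | 44096.00
Σ | 7088.00 |  |  | 427328.00 | 242256.00
x_c = 427328.00 / 7088.00 = 60.29 mm
y_c = 242256.00 / 7088.00 = 34.18 mm

x_c = 60.29 mm, y_c = 34.18 mm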